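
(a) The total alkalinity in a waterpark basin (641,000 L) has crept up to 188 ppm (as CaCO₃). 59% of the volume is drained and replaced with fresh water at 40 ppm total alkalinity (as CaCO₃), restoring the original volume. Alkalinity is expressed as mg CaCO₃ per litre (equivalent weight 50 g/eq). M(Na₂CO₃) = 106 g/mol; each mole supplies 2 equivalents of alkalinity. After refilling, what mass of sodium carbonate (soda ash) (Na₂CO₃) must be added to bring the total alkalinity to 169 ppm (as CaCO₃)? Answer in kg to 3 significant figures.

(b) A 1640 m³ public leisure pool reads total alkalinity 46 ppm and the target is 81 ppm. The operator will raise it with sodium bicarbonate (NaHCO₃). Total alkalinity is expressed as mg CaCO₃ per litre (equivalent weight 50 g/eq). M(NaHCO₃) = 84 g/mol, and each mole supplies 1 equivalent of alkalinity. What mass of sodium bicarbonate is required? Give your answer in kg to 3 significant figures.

(a) 46.4 kg; (b) 96.4 kg

(a) After draining 59% and refilling: 188 × 0.41 + 40 × 0.59 = 100.68 ppm.
(a) Deficit to target: 169 − 100.68 = 68.32 mg/L.
(a) As CaCO₃: 68.32 mg/L × 641,000 L = 43,790 g; ÷ 50 g/eq ÷ 2 = 437.9 mol Na₂CO₃.
(a) Mass: 437.9 × 106 = 46,420 g.

(b) Volume: 1640 m³ = 1,640,000 L.
(b) Alkalinity to add: (81 − 46) = 35 mg/L as CaCO₃ × 1,640,000 L = 57,400 g as CaCO₃.
(b) Equivalents: 57,400 g ÷ 50 g/eq = 1148 eq.
(b) NaHCO₃ supplies 1 eq per mole → 1148 mol.
(b) Mass: 1148 mol × 84 g/mol = 96,430 g.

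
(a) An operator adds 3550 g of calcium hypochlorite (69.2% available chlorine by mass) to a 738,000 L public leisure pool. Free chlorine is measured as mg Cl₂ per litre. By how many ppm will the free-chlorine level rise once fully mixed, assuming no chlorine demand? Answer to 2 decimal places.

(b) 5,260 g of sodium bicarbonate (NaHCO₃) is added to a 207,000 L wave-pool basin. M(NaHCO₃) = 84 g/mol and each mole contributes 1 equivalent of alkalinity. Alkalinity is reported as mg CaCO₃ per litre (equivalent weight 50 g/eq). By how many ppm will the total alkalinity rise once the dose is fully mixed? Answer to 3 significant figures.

(a) Available chlorine delivered: 3550 g × 0.692 = 2457 g as Cl₂.
(a) Concentration rise: 2457 g / 738,000 L = 3.329 mg/L = 3.33 ppm.

(b) Moles of NaHCO₃: 5,260 g ÷ 84 g/mol = 62.62 mol → 62.62 eq of alkalinity.
(b) As CaCO₃: 62.62 eq × 50 g/eq = 3131 g.
(b) Rise: 3131 g / 207,000 L × 1000 = 15.13 mg/L.

(a) 3.33 ppm; (b) 15.1 ppm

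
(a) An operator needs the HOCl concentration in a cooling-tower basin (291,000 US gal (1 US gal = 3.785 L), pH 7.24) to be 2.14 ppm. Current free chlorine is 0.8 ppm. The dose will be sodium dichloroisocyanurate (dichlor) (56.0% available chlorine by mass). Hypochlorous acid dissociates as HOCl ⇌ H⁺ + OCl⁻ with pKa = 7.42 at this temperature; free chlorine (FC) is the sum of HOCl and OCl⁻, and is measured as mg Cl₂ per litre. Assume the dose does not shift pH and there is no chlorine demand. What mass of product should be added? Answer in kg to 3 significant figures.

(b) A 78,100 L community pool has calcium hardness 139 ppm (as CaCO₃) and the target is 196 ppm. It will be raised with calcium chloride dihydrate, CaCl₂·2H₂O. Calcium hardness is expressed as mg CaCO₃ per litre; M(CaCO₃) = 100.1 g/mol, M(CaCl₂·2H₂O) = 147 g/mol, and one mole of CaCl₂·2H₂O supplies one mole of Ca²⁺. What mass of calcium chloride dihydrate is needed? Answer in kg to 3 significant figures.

(a) Volume: 291,000 US gal × 3.785 L/gal = 1,101,435 L.
(a) [OCl⁻]/[HOCl] = 10^(pH − pKa) = 10^(7.24 − 7.42) = 0.6607; fraction as HOCl = 1/(1 + 0.6607) = 0.6022.
(a) Free chlorine required for 2.14 ppm HOCl: 2.14 / 0.6022 = 3.554 ppm.
(a) FC to add: 3.554 − 0.8 = 2.754 mg/L as Cl₂.
(a) Cl₂ equivalent: 2.754 mg/L × 1,101,435 L = 3033 g.
(a) Product at 56.0% available Cl: 3033 / 0.56 = 5416 g.

(b) Hardness to add: (196 − 139) = 57 mg/L as CaCO₃ × 78,100 L = 4452 g as CaCO₃.
(b) Moles of Ca²⁺ (1 mol Ca²⁺ ≡ 1 mol CaCO₃): 4452 / 100.1 g/mol = 44.47 mol.
(b) Mass of CaCl₂·2H₂O: 44.47 × 147 = 6537 g.

(a) 5.42 kg; (b) 6.54 kg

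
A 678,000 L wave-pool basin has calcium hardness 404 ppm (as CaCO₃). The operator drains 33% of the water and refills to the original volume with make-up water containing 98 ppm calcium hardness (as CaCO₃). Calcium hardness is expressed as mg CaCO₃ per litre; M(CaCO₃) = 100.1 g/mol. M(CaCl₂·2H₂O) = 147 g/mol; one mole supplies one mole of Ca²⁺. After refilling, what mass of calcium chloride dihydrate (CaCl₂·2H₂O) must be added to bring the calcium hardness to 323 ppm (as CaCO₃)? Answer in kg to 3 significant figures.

After draining 33% and refilling: 404 × 0.67 + 98 × 0.33 = 303.02 ppm.
Deficit to target: 323 − 303.02 = 19.98 mg/L.
As CaCO₃: 19.98 mg/L × 678,000 L = 13,550 g; ÷ 100.1 = 135.3 mol Ca²⁺.
Mass: 135.3 × 147 = 19,890 g.

19.9 kg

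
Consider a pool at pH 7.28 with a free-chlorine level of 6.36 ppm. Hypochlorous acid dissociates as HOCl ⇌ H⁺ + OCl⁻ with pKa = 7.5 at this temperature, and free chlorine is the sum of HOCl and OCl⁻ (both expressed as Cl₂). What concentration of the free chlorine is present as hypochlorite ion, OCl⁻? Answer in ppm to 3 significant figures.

2.39 ppm

[OCl⁻]/[HOCl] = 10^(pH − pKa) = 10^(7.28 − 7.5) = 10^-0.22 = 0.6026.
Fraction as HOCl = 1 / (1 + 0.6026) = 0.624.
OCl⁻ = (1 − 0.624) × 6.36 ppm = 2.391 ppm.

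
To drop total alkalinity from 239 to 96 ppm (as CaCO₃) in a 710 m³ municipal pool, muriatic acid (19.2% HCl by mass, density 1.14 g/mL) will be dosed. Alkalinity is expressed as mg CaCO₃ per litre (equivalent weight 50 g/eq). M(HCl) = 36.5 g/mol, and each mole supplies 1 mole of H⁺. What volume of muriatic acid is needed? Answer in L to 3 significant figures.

339 L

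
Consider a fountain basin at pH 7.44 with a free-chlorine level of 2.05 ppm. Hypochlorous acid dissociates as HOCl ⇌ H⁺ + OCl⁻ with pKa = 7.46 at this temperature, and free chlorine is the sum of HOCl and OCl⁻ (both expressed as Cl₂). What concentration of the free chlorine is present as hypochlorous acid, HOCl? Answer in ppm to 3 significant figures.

1.05 ppm

[OCl⁻]/[HOCl] = 10^(pH − pKa) = 10^(7.44 − 7.46) = 10^-0.02 = 0.955.
Fraction as HOCl = 1 / (1 + 0.955) = 0.5115.
HOCl = 0.5115 × 2.05 ppm = 1.049 ppm.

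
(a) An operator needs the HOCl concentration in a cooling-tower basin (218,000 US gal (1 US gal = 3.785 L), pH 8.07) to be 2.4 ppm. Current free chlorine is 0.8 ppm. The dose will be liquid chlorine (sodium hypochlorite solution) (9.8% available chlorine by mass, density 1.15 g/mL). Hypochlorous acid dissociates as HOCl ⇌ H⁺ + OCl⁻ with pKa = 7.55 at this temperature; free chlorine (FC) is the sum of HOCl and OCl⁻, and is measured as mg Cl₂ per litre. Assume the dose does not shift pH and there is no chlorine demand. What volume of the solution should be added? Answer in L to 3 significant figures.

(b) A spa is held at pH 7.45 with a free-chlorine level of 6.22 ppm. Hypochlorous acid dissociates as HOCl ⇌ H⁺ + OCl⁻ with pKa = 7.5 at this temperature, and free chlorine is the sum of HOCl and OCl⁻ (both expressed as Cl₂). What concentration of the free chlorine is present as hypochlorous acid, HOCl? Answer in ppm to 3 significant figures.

(a) 69.9 L; (b) 3.29 ppm

(a) Volume: 218,000 US gal × 3.785 L/gal = 825,130 L.
(a) [OCl⁻]/[HOCl] = 10^(pH − pKa) = 10^(8.07 − 7.55) = 3.311; fraction as HOCl = 1/(1 + 3.311) = 0.2319.
(a) Free chlorine required for 2.4 ppm HOCl: 2.4 / 0.2319 = 10.35 ppm.
(a) FC to add: 10.35 − 0.8 = 9.547 mg/L as Cl₂.
(a) Cl₂ equivalent: 9.547 mg/L × 825,130 L = 7878 g.
(a) Product at 9.8% available Cl: 7878 / 0.098 = 80,380 g.
(a) Volume: 80,380 g ÷ 1.15 g/mL = 69,900 mL.

(b) [OCl⁻]/[HOCl] = 10^(pH − pKa) = 10^(7.45 − 7.5) = 10^-0.05 = 0.8913.
(b) Fraction as HOCl = 1 / (1 + 0.8913) = 0.5288.
(b) HOCl = 0.5288 × 6.22 ppm = 3.289 ppm.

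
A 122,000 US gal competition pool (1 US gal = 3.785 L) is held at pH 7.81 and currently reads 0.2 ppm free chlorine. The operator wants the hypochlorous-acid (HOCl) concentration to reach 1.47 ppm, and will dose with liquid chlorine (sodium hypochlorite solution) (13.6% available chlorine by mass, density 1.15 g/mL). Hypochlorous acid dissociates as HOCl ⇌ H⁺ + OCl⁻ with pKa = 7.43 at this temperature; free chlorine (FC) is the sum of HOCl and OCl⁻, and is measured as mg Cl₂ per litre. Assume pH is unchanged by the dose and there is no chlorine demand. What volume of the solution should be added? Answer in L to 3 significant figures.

Volume: 122,000 US gal × 3.785 L/gal = 461,770 L.
[OCl⁻]/[HOCl] = 10^(pH − pKa) = 10^(7.81 − 7.43) = 2.399; fraction as HOCl = 1/(1 + 2.399) = 0.2942.
Free chlorine required for 1.47 ppm HOCl: 1.47 / 0.2942 = 4.996 ppm.
FC to add: 4.996 − 0.2 = 4.796 mg/L as Cl₂.
Cl₂ equivalent: 4.796 mg/L × 461,770 L = 2215 g.
Product at 13.6% available Cl: 2215 / 0.136 = 16,290 g.
Volume: 16,290 g ÷ 1.15 g/mL = 14,160 mL.

14.2 L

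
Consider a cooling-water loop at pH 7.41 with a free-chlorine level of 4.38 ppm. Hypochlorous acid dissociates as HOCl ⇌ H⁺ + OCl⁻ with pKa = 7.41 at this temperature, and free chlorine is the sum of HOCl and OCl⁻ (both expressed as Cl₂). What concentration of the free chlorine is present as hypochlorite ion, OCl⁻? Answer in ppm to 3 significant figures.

2.19 ppm

[OCl⁻]/[HOCl] = 10^(pH − pKa) = 10^(7.41 − 7.41) = 10^0.00 = 1.
Fraction as HOCl = 1 / (1 + 1) = 0.5.
OCl⁻ = (1 − 0.5) × 4.38 ppm = 2.19 ppm.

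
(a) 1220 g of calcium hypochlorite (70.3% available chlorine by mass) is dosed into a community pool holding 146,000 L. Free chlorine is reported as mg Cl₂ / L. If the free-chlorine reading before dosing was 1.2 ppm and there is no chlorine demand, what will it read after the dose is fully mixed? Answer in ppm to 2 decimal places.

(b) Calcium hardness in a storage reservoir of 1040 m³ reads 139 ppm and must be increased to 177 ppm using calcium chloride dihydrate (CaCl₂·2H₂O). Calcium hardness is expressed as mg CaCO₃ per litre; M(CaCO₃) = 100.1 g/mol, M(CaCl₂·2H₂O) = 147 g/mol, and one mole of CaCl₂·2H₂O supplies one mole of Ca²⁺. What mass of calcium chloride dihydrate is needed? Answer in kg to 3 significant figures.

(a) Available chlorine delivered: 1220 g × 0.703 = 857.7 g as Cl₂.
(a) Concentration rise: 857.7 g / 146,000 L = 5.874 mg/L = 5.87 ppm.
(a) Final FC: 1.2 + 5.87 = 7.07 ppm.

(b) Volume: 1040 m³ = 1,040,000 L.
(b) Hardness to add: (177 − 139) = 38 mg/L as CaCO₃ × 1,040,000 L = 39,520 g as CaCO₃.
(b) Moles of Ca²⁺ (1 mol Ca²⁺ ≡ 1 mol CaCO₃): 39,520 / 100.1 g/mol = 394.8 mol.
(b) Mass of CaCl₂·2H₂O: 394.8 × 147 = 58,040 g.

(a) 7.07 ppm; (b) 58.0 kg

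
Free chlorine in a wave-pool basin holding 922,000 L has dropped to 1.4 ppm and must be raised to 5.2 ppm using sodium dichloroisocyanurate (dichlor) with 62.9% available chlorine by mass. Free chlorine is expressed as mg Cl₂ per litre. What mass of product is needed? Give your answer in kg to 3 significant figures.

5.57 kg

Chlorine deficit: 5.2 − 1.4 = 3.8 ppm = 3.8 mg/L as Cl₂.
Cl₂ equivalent needed: 3.8 mg/L × 922,000 L = 3,504,000 mg = 3504 g.
Product at 62.9% available chlorine: 3504 / 0.629 = 5570 g.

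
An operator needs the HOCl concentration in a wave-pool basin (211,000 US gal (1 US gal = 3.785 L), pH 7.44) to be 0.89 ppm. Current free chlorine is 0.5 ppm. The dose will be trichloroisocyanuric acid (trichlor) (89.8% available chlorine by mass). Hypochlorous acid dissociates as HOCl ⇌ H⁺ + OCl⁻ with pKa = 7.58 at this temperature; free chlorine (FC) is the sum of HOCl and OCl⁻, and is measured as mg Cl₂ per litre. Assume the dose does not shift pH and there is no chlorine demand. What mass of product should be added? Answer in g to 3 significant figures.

920 g

Volume: 211,000 US gal × 3.785 L/gal = 798,635 L.
[OCl⁻]/[HOCl] = 10^(pH − pKa) = 10^(7.44 − 7.58) = 0.7244; fraction as HOCl = 1/(1 + 0.7244) = 0.5799.
Free chlorine required for 0.89 ppm HOCl: 0.89 / 0.5799 = 1.535 ppm.
FC to add: 1.535 − 0.5 = 1.035 mg/L as Cl₂.
Cl₂ equivalent: 1.035 mg/L × 798,635 L = 826.4 g.
Product at 89.8% available Cl: 826.4 / 0.898 = 920.3 g.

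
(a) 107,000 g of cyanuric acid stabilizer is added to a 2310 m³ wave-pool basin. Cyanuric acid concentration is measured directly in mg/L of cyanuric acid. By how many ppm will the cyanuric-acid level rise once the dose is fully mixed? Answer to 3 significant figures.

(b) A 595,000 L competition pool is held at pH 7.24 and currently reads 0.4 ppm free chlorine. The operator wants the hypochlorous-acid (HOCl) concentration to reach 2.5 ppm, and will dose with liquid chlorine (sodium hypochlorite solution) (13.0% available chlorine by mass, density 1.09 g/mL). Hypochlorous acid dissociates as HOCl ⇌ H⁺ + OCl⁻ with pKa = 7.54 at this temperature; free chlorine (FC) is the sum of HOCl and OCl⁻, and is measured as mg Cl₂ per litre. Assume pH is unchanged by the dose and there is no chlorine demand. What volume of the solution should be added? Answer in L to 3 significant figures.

(a) 46.3 ppm; (b) 14.1 L

(a) Volume: 2310 m³ = 2,310,000 L.
(a) Rise: 107,000 g / 2,310,000 L × 1000 = 46.32 mg/L.

(b) [OCl⁻]/[HOCl] = 10^(pH − pKa) = 10^(7.24 − 7.54) = 0.5012; fraction as HOCl = 1/(1 + 0.5012) = 0.6661.
(b) Free chlorine required for 2.5 ppm HOCl: 2.5 / 0.6661 = 3.753 ppm.
(b) FC to add: 3.753 − 0.4 = 3.353 mg/L as Cl₂.
(b) Cl₂ equivalent: 3.353 mg/L × 595,000 L = 1995 g.
(b) Product at 13.0% available Cl: 1995 / 0.13 = 15,350 g.
(b) Volume: 15,350 g ÷ 1.09 g/mL = 14,080 mL.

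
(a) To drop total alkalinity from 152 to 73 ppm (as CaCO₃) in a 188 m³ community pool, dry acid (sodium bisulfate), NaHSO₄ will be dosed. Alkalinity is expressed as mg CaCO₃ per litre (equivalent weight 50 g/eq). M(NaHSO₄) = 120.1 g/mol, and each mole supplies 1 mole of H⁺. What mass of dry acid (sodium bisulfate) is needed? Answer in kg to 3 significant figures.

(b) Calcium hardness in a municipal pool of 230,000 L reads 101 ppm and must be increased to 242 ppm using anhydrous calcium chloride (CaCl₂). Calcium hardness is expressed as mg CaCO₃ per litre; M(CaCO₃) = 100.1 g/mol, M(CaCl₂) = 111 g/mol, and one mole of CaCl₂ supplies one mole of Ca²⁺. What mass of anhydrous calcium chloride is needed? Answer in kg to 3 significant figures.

(a) 35.7 kg; (b) 36.0 kg

(a) Volume: 188 m³ = 188,000 L.
(a) Alkalinity to neutralize: (152 − 73) = 79 mg/L as CaCO₃ × 188,000 L = 14,850 g as CaCO₃.
(a) Equivalents of H⁺ required: 14,850 ÷ 50 g/eq = 297 eq = 297 mol NaHSO₄.
(a) Mass of NaHSO₄: 297 × 120.1 = 35,670 g.

(b) Hardness to add: (242 − 101) = 141 mg/L as CaCO₃ × 230,000 L = 32,430 g as CaCO₃.
(b) Moles of Ca²⁺ (1 mol Ca²⁺ ≡ 1 mol CaCO₃): 32,430 / 100.1 g/mol = 324 mol.
(b) Mass of CaCl₂: 324 × 111 = 35,960 g.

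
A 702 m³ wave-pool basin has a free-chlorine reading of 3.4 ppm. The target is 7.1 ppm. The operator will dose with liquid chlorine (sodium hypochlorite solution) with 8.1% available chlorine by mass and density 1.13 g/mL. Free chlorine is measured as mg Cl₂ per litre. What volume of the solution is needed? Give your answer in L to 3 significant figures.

28.4 L

Volume: 702 m³ = 702,000 L.
Chlorine deficit: 7.1 − 3.4 = 3.7 ppm = 3.7 mg/L as Cl₂.
Cl₂ equivalent needed: 3.7 mg/L × 702,000 L = 2,597,000 mg = 2597 g.
Product at 8.1% available chlorine: 2597 / 0.081 = 32,070 g.
Volume at density 1.13 g/mL: 32,070 g ÷ 1.13 g/mL = 28,380 mL.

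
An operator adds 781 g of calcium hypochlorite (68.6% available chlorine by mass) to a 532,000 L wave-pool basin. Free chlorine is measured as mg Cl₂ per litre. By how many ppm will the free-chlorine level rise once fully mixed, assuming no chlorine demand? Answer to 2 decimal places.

1.01 ppm

Available chlorine delivered: 781 g × 0.686 = 535.8 g as Cl₂.
Concentration rise: 535.8 g / 532,000 L = 1.007 mg/L = 1.01 ppm.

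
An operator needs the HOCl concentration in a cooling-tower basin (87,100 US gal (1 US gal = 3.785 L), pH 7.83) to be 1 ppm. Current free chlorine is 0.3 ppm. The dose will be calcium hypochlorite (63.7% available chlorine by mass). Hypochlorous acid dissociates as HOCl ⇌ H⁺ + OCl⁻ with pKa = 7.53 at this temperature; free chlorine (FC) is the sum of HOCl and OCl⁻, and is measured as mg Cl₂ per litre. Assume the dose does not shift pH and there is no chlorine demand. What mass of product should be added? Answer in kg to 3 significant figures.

Volume: 87,100 US gal × 3.785 L/gal = 329,674 L.
[OCl⁻]/[HOCl] = 10^(pH − pKa) = 10^(7.83 − 7.53) = 1.995; fraction as HOCl = 1/(1 + 1.995) = 0.3339.
Free chlorine required for 1 ppm HOCl: 1 / 0.3339 = 2.995 ppm.
FC to add: 2.995 − 0.3 = 2.695 mg/L as Cl₂.
Cl₂ equivalent: 2.695 mg/L × 329,674 L = 888.6 g.
Product at 63.7% available Cl: 888.6 / 0.637 = 1395 g.

1.39 kg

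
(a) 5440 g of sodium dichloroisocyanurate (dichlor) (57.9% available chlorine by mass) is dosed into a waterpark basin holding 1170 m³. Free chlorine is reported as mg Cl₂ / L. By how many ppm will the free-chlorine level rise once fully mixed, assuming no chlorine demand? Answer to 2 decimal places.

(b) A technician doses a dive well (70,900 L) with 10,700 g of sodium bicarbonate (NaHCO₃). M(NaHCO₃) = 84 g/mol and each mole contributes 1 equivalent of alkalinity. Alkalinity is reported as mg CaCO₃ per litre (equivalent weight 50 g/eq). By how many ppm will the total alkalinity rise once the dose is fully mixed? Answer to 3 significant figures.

(a) Volume: 1170 m³ = 1,170,000 L.
(a) Available chlorine delivered: 5440 g × 0.579 = 3150 g as Cl₂.
(a) Concentration rise: 3150 g / 1,170,000 L = 2.692 mg/L = 2.69 ppm.

(b) Moles of NaHCO₃: 10,700 g ÷ 84 g/mol = 127.4 mol → 127.4 eq of alkalinity.
(b) As CaCO₃: 127.4 eq × 50 g/eq = 6369 g.
(b) Rise: 6369 g / 70,900 L × 1000 = 89.83 mg/L.

(a) 2.69 ppm; (b) 89.8 ppm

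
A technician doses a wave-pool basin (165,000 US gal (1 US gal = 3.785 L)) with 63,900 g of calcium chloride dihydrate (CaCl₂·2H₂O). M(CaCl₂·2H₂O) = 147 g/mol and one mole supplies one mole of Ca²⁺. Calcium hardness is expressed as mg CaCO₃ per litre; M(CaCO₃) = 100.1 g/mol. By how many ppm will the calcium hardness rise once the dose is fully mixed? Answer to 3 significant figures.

Volume: 165,000 US gal × 3.785 L/gal = 624,525 L.
Moles of Ca²⁺: 63,900 g ÷ 147 g/mol = 434.7 mol.
As CaCO₃: 434.7 mol × 100.1 g/mol = 43,510 g.
Rise: 43,510 g / 624,525 L × 1000 = 69.67 mg/L.

69.7 ppm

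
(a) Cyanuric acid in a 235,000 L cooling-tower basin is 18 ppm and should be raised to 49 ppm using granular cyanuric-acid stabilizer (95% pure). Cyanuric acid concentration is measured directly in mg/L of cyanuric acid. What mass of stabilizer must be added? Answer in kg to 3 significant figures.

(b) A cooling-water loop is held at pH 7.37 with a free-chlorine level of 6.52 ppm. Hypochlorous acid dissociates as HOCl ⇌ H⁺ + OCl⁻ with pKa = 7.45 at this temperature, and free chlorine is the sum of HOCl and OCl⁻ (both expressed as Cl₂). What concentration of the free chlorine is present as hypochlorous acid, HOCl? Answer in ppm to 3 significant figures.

(a) CYA to add: (49 − 18) = 31 mg/L × 235,000 L = 7285 g cyanuric acid.
(a) At 95% purity: 7285 / 0.95 = 7668 g product.

(b) [OCl⁻]/[HOCl] = 10^(pH − pKa) = 10^(7.37 − 7.45) = 10^-0.08 = 0.8318.
(b) Fraction as HOCl = 1 / (1 + 0.8318) = 0.5459.
(b) HOCl = 0.5459 × 6.52 ppm = 3.559 ppm.

(a) 7.67 kg; (b) 3.56 ppm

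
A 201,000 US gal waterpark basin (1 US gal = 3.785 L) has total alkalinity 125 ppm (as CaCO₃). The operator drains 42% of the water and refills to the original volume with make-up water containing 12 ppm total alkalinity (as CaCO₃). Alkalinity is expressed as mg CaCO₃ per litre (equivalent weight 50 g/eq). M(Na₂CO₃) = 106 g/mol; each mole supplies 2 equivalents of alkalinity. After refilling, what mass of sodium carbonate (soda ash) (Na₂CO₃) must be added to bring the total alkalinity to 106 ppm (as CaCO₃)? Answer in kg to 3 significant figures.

Volume: 201,000 US gal × 3.785 L/gal = 760,785 L.
After draining 42% and refilling: 125 × 0.58 + 12 × 0.42 = 77.54 ppm.
Deficit to target: 106 − 77.54 = 28.46 mg/L.
As CaCO₃: 28.46 mg/L × 760,785 L = 21,650 g; ÷ 50 g/eq ÷ 2 = 216.5 mol Na₂CO₃.
Mass: 216.5 × 106 = 22,950 g.

23.0 kg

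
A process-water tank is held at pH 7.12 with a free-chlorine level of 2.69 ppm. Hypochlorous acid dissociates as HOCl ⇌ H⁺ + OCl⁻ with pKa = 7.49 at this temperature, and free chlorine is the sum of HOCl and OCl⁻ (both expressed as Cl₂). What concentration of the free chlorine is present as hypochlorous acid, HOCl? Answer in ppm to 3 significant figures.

1.89 ppm

[OCl⁻]/[HOCl] = 10^(pH − pKa) = 10^(7.12 − 7.49) = 10^-0.37 = 0.4266.
Fraction as HOCl = 1 / (1 + 0.4266) = 0.701.
HOCl = 0.701 × 2.69 ppm = 1.886 ppm.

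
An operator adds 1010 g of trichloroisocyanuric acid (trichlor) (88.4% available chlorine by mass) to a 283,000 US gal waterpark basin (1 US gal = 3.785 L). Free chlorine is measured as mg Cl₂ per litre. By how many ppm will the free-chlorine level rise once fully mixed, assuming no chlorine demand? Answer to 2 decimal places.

Volume: 283,000 US gal × 3.785 L/gal = 1,071,155 L.
Available chlorine delivered: 1010 g × 0.884 = 892.8 g as Cl₂.
Concentration rise: 892.8 g / 1,071,155 L = 0.8335 mg/L = 0.83 ppm.

0.83 ppm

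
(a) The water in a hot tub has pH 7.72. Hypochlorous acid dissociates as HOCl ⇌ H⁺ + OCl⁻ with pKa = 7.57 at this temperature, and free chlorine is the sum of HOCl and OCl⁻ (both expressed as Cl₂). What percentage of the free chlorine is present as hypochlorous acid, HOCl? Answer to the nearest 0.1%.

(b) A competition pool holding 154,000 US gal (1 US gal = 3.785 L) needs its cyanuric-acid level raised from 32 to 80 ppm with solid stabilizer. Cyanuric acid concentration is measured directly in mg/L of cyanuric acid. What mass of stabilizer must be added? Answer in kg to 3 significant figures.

(a) [OCl⁻]/[HOCl] = 10^(pH − pKa) = 10^(7.72 − 7.57) = 10^0.15 = 1.413.
(a) Fraction as HOCl = 1 / (1 + 1.413) = 0.4145.

(b) Volume: 154,000 US gal × 3.785 L/gal = 582,890 L.
(b) CYA to add: (80 − 32) = 48 mg/L × 582,890 L = 27,980 g cyanuric acid.

(a) 41.5%; (b) 28.0 kg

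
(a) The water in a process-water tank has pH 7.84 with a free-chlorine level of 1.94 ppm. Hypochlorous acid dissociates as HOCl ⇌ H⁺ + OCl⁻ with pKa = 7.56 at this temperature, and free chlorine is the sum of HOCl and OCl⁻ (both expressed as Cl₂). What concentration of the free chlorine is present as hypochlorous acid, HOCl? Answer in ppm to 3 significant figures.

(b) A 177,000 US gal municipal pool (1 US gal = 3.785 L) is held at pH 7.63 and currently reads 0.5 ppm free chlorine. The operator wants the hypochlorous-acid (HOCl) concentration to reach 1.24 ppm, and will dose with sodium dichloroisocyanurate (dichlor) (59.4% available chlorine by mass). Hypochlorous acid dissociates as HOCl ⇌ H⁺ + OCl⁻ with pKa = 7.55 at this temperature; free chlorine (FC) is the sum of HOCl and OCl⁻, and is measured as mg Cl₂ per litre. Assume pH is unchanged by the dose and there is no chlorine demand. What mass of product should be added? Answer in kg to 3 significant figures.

(a) 0.668 ppm; (b) 2.52 kg

(a) [OCl⁻]/[HOCl] = 10^(pH − pKa) = 10^(7.84 − 7.56) = 10^0.28 = 1.905.
(a) Fraction as HOCl = 1 / (1 + 1.905) = 0.3442.
(a) HOCl = 0.3442 × 1.94 ppm = 0.6677 ppm.

(b) Volume: 177,000 US gal × 3.785 L/gal = 669,945 L.
(b) [OCl⁻]/[HOCl] = 10^(pH − pKa) = 10^(7.63 − 7.55) = 1.202; fraction as HOCl = 1/(1 + 1.202) = 0.4541.
(b) Free chlorine required for 1.24 ppm HOCl: 1.24 / 0.4541 = 2.731 ppm.
(b) FC to add: 2.731 − 0.5 = 2.231 mg/L as Cl₂.
(b) Cl₂ equivalent: 2.231 mg/L × 669,945 L = 1495 g.
(b) Product at 59.4% available Cl: 1495 / 0.594 = 2516 g.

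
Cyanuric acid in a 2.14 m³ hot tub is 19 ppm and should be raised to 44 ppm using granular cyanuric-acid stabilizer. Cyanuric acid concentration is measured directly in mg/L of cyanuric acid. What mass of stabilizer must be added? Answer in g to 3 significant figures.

Volume: 2.14 m³ = 2,140 L.
CYA to add: (44 − 19) = 25 mg/L × 2,140 L = 53.5 g cyanuric acid.

53.5 g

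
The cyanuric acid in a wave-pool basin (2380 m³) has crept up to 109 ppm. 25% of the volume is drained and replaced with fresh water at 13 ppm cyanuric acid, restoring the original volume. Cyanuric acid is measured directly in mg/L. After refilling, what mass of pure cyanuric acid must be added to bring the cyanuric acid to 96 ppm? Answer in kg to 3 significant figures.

Volume: 2380 m³ = 2,380,000 L.
After draining 25% and refilling: 109 × 0.75 + 13 × 0.25 = 85 ppm.
Deficit to target: 96 − 85 = 11 mg/L.
Mass: 11 mg/L × 2,380,000 L = 26,180 g cyanuric acid.

26.2 kg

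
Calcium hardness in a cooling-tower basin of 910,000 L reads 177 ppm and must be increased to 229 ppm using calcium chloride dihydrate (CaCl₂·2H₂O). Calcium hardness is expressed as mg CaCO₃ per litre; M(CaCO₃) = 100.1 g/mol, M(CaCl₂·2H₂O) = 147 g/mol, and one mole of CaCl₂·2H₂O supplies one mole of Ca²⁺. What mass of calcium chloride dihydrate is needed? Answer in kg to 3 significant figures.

69.5 kg

Hardness to add: (229 − 177) = 52 mg/L as CaCO₃ × 910,000 L = 47,320 g as CaCO₃.
Moles of Ca²⁺ (1 mol Ca²⁺ ≡ 1 mol CaCO₃): 47,320 / 100.1 g/mol = 472.7 mol.
Mass of CaCl₂·2H₂O: 472.7 × 147 = 69,490 g.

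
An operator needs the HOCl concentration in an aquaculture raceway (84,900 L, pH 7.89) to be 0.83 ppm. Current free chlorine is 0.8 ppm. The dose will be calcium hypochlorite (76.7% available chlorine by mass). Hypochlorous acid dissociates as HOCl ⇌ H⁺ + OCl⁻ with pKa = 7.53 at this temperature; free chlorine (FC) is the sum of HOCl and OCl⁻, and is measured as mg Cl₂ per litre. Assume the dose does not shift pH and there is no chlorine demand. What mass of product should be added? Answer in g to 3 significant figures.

214 g

[OCl⁻]/[HOCl] = 10^(pH − pKa) = 10^(7.89 − 7.53) = 2.291; fraction as HOCl = 1/(1 + 2.291) = 0.3039.
Free chlorine required for 0.83 ppm HOCl: 0.83 / 0.3039 = 2.731 ppm.
FC to add: 2.731 − 0.8 = 1.931 mg/L as Cl₂.
Cl₂ equivalent: 1.931 mg/L × 84,900 L = 164 g.
Product at 76.7% available Cl: 164 / 0.767 = 213.8 g.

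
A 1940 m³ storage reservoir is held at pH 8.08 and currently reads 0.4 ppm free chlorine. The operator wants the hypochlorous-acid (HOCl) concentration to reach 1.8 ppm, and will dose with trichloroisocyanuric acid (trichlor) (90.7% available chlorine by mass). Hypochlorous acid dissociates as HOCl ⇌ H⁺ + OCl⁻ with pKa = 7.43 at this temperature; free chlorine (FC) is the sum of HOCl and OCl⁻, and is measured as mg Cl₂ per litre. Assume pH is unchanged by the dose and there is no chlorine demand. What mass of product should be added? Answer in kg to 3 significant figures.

20.2 kg

Volume: 1940 m³ = 1,940,000 L.
[OCl⁻]/[HOCl] = 10^(pH − pKa) = 10^(8.08 − 7.43) = 4.467; fraction as HOCl = 1/(1 + 4.467) = 0.1829.
Free chlorine required for 1.8 ppm HOCl: 1.8 / 0.1829 = 9.84 ppm.
FC to add: 9.84 − 0.4 = 9.44 mg/L as Cl₂.
Cl₂ equivalent: 9.44 mg/L × 1,940,000 L = 18,310 g.
Product at 90.7% available Cl: 18,310 / 0.907 = 20,190 g.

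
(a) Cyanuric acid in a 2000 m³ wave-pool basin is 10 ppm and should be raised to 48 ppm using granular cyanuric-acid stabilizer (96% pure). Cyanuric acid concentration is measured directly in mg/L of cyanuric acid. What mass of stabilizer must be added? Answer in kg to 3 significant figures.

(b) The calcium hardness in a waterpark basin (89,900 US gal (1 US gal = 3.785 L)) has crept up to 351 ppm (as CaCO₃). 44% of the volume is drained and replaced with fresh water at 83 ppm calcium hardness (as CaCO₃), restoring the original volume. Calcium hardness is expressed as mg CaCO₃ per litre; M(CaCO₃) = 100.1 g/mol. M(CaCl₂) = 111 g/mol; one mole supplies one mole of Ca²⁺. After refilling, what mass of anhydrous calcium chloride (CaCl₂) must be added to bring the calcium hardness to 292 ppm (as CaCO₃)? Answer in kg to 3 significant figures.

(a) Volume: 2000 m³ = 2,000,000 L.
(a) CYA to add: (48 − 10) = 38 mg/L × 2,000,000 L = 76,000 g cyanuric acid.
(a) At 96% purity: 76,000 / 0.96 = 79,170 g product.

(b) Volume: 89,900 US gal × 3.785 L/gal = 340,272 L.
(b) After draining 44% and refilling: 351 × 0.56 + 83 × 0.44 = 233.08 ppm.
(b) Deficit to target: 292 − 233.08 = 58.92 mg/L.
(b) As CaCO₃: 58.92 mg/L × 340,272 L = 20,050 g; ÷ 100.1 = 200.3 mol Ca²⁺.
(b) Mass: 200.3 × 111 = 22,230 g.

(a) 79.2 kg; (b) 22.2 kg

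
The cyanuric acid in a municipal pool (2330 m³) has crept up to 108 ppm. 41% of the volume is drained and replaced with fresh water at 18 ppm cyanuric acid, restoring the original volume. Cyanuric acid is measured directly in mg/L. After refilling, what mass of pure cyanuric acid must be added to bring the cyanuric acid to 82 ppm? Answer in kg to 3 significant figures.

Volume: 2330 m³ = 2,330,000 L.
After draining 41% and refilling: 108 × 0.59 + 18 × 0.41 = 71.1 ppm.
Deficit to target: 82 − 71.1 = 10.9 mg/L.
Mass: 10.9 mg/L × 2,330,000 L = 25,400 g cyanuric acid.

25.4 kg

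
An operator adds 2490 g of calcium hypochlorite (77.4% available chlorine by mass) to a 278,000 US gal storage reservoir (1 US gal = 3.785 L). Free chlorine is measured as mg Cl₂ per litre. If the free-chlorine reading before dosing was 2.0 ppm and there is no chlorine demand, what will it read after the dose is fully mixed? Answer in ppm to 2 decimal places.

3.83 ppm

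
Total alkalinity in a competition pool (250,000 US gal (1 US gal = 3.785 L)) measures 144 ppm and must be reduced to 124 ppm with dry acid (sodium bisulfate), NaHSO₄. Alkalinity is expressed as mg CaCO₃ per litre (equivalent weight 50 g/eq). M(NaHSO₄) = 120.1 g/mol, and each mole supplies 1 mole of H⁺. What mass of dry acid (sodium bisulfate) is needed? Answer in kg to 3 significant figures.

45.5 kg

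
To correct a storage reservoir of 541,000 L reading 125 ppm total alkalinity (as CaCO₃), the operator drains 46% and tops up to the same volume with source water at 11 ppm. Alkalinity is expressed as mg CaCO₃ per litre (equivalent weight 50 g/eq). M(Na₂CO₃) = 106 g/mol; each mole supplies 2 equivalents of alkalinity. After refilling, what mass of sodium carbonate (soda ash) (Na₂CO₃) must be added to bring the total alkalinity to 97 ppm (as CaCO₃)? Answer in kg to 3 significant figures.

14.0 kg

After draining 46% and refilling: 125 × 0.54 + 11 × 0.46 = 72.56 ppm.
Deficit to target: 97 − 72.56 = 24.44 mg/L.
As CaCO₃: 24.44 mg/L × 541,000 L = 13,220 g; ÷ 50 g/eq ÷ 2 = 132.2 mol Na₂CO₃.
Mass: 132.2 × 106 = 14,020 g.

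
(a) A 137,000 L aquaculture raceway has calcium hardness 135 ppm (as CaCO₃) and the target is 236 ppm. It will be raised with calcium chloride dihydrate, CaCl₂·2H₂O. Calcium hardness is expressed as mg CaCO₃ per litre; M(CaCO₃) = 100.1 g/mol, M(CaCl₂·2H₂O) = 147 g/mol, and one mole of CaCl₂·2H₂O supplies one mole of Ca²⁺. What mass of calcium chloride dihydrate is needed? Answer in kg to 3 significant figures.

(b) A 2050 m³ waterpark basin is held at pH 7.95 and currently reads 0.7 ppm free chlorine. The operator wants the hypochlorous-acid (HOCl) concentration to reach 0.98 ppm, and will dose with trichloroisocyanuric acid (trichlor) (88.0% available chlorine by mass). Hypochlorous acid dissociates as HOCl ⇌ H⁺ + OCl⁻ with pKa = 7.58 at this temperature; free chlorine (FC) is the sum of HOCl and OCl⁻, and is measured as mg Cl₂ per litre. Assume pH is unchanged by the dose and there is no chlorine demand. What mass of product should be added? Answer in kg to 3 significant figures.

(a) 20.3 kg; (b) 6.00 kg

(a) Hardness to add: (236 − 135) = 101 mg/L as CaCO₃ × 137,000 L = 13,840 g as CaCO₃.
(a) Moles of Ca²⁺ (1 mol Ca²⁺ ≡ 1 mol CaCO₃): 13,840 / 100.1 g/mol = 138.2 mol.
(a) Mass of CaCl₂·2H₂O: 138.2 × 147 = 20,320 g.

(b) Volume: 2050 m³ = 2,050,000 L.
(b) [OCl⁻]/[HOCl] = 10^(pH − pKa) = 10^(7.95 − 7.58) = 2.344; fraction as HOCl = 1/(1 + 2.344) = 0.299.
(b) Free chlorine required for 0.98 ppm HOCl: 0.98 / 0.299 = 3.277 ppm.
(b) FC to add: 3.277 − 0.7 = 2.577 mg/L as Cl₂.
(b) Cl₂ equivalent: 2.577 mg/L × 2,050,000 L = 5284 g.
(b) Product at 88.0% available Cl: 5284 / 0.88 = 6004 g.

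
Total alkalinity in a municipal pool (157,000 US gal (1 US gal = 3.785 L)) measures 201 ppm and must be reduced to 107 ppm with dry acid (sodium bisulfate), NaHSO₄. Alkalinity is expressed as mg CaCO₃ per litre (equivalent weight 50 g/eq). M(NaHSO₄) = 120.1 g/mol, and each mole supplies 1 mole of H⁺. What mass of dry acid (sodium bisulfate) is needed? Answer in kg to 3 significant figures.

Volume: 157,000 US gal × 3.785 L/gal = 594,245 L.
Alkalinity to neutralize: (201 − 107) = 94 mg/L as CaCO₃ × 594,245 L = 55,860 g as CaCO₃.
Equivalents of H⁺ required: 55,860 ÷ 50 g/eq = 1117 eq = 1117 mol NaHSO₄.
Mass of NaHSO₄: 1117 × 120.1 = 134,200 g.

134 kg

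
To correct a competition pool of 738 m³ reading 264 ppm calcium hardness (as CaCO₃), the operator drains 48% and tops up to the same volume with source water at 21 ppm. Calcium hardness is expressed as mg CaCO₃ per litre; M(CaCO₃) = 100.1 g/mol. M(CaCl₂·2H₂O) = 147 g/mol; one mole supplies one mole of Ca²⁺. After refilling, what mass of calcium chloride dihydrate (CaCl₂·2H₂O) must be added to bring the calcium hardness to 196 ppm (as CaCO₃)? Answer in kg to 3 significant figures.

Volume: 738 m³ = 738,000 L.
After draining 48% and refilling: 264 × 0.52 + 21 × 0.48 = 147.36 ppm.
Deficit to target: 196 − 147.36 = 48.64 mg/L.
As CaCO₃: 48.64 mg/L × 738,000 L = 35,900 g; ÷ 100.1 = 358.6 mol Ca²⁺.
Mass: 358.6 × 147 = 52,710 g.

52.7 kg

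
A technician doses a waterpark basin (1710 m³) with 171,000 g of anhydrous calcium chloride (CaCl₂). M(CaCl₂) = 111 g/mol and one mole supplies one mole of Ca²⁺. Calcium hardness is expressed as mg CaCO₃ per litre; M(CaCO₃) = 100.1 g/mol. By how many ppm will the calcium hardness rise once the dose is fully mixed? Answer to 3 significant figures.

90.2 ppm

Volume: 1710 m³ = 1,710,000 L.
Moles of Ca²⁺: 171,000 g ÷ 111 g/mol = 1541 mol.
As CaCO₃: 1541 mol × 100.1 g/mol = 154,200 g.
Rise: 154,200 g / 1,710,000 L × 1000 = 90.18 mg/L.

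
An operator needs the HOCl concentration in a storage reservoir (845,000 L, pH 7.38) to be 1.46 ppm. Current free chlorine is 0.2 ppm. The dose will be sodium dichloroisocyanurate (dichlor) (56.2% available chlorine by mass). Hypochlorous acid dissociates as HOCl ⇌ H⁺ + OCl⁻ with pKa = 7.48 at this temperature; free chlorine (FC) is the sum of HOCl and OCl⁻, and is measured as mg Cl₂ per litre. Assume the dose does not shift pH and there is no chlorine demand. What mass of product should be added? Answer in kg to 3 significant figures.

[OCl⁻]/[HOCl] = 10^(pH − pKa) = 10^(7.38 − 7.48) = 0.7943; fraction as HOCl = 1/(1 + 0.7943) = 0.5573.
Free chlorine required for 1.46 ppm HOCl: 1.46 / 0.5573 = 2.62 ppm.
FC to add: 2.62 − 0.2 = 2.42 mg/L as Cl₂.
Cl₂ equivalent: 2.42 mg/L × 845,000 L = 2045 g.
Product at 56.2% available Cl: 2045 / 0.562 = 3638 g.

3.64 kg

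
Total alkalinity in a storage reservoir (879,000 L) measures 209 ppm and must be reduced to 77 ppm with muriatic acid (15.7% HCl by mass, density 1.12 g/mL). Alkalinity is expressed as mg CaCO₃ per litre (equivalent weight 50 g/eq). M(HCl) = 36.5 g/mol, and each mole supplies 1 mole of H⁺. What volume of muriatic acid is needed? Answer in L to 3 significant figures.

Alkalinity to neutralize: (209 − 77) = 132 mg/L as CaCO₃ × 879,000 L = 116,000 g as CaCO₃.
Equivalents of H⁺ required: 116,000 ÷ 50 g/eq = 2321 eq = 2321 mol HCl.
Mass of HCl: 2321 × 36.5 = 84,700 g.
Mass of 15.7% solution: 84,700 / 0.157 = 539,500 g.
Volume: 539,500 g ÷ 1.12 g/mL = 481,700 mL.

482 L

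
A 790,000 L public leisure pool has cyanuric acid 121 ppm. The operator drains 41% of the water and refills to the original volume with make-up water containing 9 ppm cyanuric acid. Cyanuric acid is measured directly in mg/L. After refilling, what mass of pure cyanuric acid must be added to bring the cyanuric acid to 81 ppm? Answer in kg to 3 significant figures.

4.68 kg

After draining 41% and refilling: 121 × 0.59 + 9 × 0.41 = 75.08 ppm.
Deficit to target: 81 − 75.08 = 5.92 mg/L.
Mass: 5.92 mg/L × 790,000 L = 4677 g cyanuric acid.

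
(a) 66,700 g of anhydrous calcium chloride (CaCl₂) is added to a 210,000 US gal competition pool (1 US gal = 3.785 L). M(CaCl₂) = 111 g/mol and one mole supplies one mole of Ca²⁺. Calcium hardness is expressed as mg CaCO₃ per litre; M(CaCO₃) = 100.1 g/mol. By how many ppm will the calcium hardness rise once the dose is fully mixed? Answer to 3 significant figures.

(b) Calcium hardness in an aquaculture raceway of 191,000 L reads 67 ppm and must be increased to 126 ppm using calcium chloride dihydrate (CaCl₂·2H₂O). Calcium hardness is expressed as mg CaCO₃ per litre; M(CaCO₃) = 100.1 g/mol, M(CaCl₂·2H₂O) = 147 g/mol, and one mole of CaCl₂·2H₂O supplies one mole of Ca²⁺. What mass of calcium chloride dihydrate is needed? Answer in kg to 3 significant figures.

(a) Volume: 210,000 US gal × 3.785 L/gal = 794,850 L.
(a) Moles of Ca²⁺: 66,700 g ÷ 111 g/mol = 600.9 mol.
(a) As CaCO₃: 600.9 mol × 100.1 g/mol = 60,150 g.
(a) Rise: 60,150 g / 794,850 L × 1000 = 75.67 mg/L.

(b) Hardness to add: (126 − 67) = 59 mg/L as CaCO₃ × 191,000 L = 11,270 g as CaCO₃.
(b) Moles of Ca²⁺ (1 mol Ca²⁺ ≡ 1 mol CaCO₃): 11,270 / 100.1 g/mol = 112.6 mol.
(b) Mass of CaCl₂·2H₂O: 112.6 × 147 = 16,550 g.

(a) 75.7 ppm; (b) 16.5 kg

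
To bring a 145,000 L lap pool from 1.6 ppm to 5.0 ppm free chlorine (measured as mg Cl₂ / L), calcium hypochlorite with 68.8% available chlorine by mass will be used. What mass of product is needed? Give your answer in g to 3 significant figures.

717 g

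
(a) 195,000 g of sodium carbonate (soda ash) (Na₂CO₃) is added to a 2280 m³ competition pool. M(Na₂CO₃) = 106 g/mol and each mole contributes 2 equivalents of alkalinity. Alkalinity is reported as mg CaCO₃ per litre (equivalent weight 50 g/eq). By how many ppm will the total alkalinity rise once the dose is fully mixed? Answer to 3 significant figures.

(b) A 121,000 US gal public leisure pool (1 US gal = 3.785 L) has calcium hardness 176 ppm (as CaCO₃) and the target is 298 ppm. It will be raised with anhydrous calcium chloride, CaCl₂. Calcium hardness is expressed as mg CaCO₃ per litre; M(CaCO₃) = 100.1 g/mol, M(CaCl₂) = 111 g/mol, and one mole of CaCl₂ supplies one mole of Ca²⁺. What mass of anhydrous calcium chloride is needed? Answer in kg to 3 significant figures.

(a) Volume: 2280 m³ = 2,280,000 L.
(a) Moles of Na₂CO₃: 195,000 g ÷ 106 g/mol = 1840 mol → 3679 eq of alkalinity.
(a) As CaCO₃: 3679 eq × 50 g/eq = 184,000 g.
(a) Rise: 184,000 g / 2,280,000 L × 1000 = 80.69 mg/L.

(b) Volume: 121,000 US gal × 3.785 L/gal = 457,985 L.
(b) Hardness to add: (298 − 176) = 122 mg/L as CaCO₃ × 457,985 L = 55,870 g as CaCO₃.
(b) Moles of Ca²⁺ (1 mol Ca²⁺ ≡ 1 mol CaCO₃): 55,870 / 100.1 g/mol = 558.2 mol.
(b) Mass of CaCl₂: 558.2 × 111 = 61,960 g.

(a) 80.7 ppm; (b) 62.0 kg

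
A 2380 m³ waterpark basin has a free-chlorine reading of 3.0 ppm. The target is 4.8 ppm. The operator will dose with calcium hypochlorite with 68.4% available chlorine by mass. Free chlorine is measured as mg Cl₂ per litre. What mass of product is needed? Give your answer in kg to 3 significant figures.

6.26 kg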